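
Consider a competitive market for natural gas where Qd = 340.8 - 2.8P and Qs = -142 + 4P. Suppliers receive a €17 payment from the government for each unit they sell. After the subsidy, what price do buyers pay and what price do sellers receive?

Pre-subsidy: 340.8 - 2.8P = -142 + 4P gives P* = 71, Q* = 142.
With the subsidy, sellers receive Ps = Pb + 17 for each unit, where Pb is the price buyers pay.
Supply in terms of Pb becomes Qs = -142 + 4(Pb + 17) = -74 + 4Pb. Setting this equal to demand: 340.8 - 2.8Pb = -74 + 4Pb, so Pb = 61.
Sellers receive Ps = 61 + 17 = 78; Q' = 340.8 − 2.8·61 = 170.

Buyers pay €61; sellers receive €78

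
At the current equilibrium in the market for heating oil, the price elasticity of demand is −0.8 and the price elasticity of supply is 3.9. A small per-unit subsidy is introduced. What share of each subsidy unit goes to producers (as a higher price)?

For a small subsidy around the equilibrium, the benefit split depends on the relative slopes, which at a point are proportional to the elasticities.
Buyer share = εs/(εs + |εd|) = 3.9/(3.9 + 0.8) = 39/47; seller share = |εd|/(εs + |εd|) = 8/47.
So producers capture 8/47 of the subsidy.

Producer share = 8/47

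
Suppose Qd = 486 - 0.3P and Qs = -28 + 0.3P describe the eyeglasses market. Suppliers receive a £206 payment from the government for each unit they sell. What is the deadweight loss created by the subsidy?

Pre-subsidy: 486 - 0.3P = -28 + 0.3P gives P* = 2570/3, Q* = 229.
With the subsidy, sellers receive Ps = Pb + 206 for each unit, where Pb is the price buyers pay.
Supply in terms of Pb becomes Qs = -28 + 0.3(Pb + 206) = 33.8 + 0.3Pb. Setting this equal to demand: 486 - 0.3Pb = 33.8 + 0.3Pb, so Pb = 2261/3.
Sellers receive Ps = 2261/3 + 206 = 2879/3; Q' = 486 − 0.3·(2261/3) = 259.9.
The subsidy expands output by 259.9 − 229 = 30.9 past the efficient level; on those units the gap between marginal cost and willingness to pay runs from 0 up to 206.
DWL = ½ × 206 × 30.9 = 3182.7.

Deadweight loss = £3182.7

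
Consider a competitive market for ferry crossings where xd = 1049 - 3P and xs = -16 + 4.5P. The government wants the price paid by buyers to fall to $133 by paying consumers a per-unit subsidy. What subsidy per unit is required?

Required subsidy s = $15 per unit

At a buyer price of 133, quantity demanded is 1049 − 3·133 = 650.
Sellers supply 650 only when they receive Ps with -16 + 4.5·Ps = 650, i.e. Ps = 148.
s = Ps − Pb = 148 − 133 = 15.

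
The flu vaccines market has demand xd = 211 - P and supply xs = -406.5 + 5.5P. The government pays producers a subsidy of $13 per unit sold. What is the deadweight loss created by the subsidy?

Deadweight loss = $71.5

Pre-subsidy: 211 - P = -406.5 + 5.5P gives P* = 95, x* = 116.
With the subsidy, sellers receive Ps = Pb + 13 for each unit, where Pb is the price buyers pay.
Supply in terms of Pb becomes xs = -406.5 + 5.5(Pb + 13) = -335 + 5.5Pb. Setting this equal to demand: 211 - Pb = -335 + 5.5Pb, so Pb = 84.
Sellers receive Ps = 84 + 13 = 97; x' = 211 − 1·84 = 127.
The subsidy expands output by 127 − 116 = 11 past the efficient level; on those units the gap between marginal cost and willingness to pay runs from 0 up to 13.
DWL = ½ × 13 × 11 = 71.5.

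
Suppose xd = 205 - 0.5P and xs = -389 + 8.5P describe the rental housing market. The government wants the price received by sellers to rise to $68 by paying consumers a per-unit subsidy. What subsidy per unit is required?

Required subsidy s = $36 per unit

At a seller price of 68, quantity supplied is -389 + 8.5·68 = 189.
Buyers absorb 189 only when they pay Pb with 205 − 0.5·Pb = 189, i.e. Pb = 32.
s = Ps − Pb = 68 − 32 = 36.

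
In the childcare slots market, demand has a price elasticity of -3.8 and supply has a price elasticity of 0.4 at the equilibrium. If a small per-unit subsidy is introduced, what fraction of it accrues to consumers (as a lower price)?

For a small subsidy around the equilibrium, the benefit split depends on the relative slopes, which at a point are proportional to the elasticities.
Buyer share = εs/(εs + |εd|) = 0.4/(0.4 + 3.8) = 2/21; seller share = |εd|/(εs + |εd|) = 19/21.

Consumer share = 2/21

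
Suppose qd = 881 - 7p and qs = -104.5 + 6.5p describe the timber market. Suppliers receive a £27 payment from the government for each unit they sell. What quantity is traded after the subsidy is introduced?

Pre-subsidy: 881 - 7p = -104.5 + 6.5p gives p* = 73, q* = 370.
With the subsidy, sellers receive ps = pb + 27 for each unit, where pb is the price buyers pay.
Supply in terms of pb becomes qs = -104.5 + 6.5(pb + 27) = 71 + 6.5pb. Setting this equal to demand: 881 - 7pb = 71 + 6.5pb, so pb = 60.
Sellers receive ps = 60 + 27 = 87; q' = 881 − 7·60 = 461.

q' = 461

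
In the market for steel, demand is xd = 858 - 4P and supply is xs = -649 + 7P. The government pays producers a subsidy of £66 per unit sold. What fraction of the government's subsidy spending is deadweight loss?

DWL / government spending = 42/239

Pre-subsidy: 858 - 4P = -649 + 7P gives P* = 137, x* = 310.
With the subsidy, sellers receive Ps = Pb + 66 for each unit, where Pb is the price buyers pay.
Supply in terms of Pb becomes xs = -649 + 7(Pb + 66) = -187 + 7Pb. Setting this equal to demand: 858 - 4Pb = -187 + 7Pb, so Pb = 95.
Sellers receive Ps = 95 + 66 = 161; x' = 858 − 4·95 = 478.
ΔCS = ½(310 + 478)(137 − 95) = 16548; ΔPS = ½(310 + 478)(161 − 137) = 9456.
Government spending = 66 × 478 = 31548.
DWL = ½ × 66 × (478 − 310) = 5544; fraction = 5544 / 31548 = 42/239.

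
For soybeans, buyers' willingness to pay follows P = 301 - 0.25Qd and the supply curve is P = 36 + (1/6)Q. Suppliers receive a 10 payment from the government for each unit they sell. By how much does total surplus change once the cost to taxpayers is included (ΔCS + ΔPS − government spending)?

Net change in total surplus = -120

Pre-subsidy: 301 - 0.25Q = 36 + (1/6)Q gives Q* = 636 and P* = 142.
With the subsidy, sellers receive Ps = Pb + 10 for each unit, where Pb is the price buyers pay.
On the curves, Pb = 301 - 0.25Q and Ps = 36 + (1/6)Q; the wedge Ps − Pb = 10 gives 36 + (1/6)Q − (301 - 0.25Q) = 10, so Q' = 660.
Then Pb = 301 − 0.25·660 = 136 and Ps = 36 + (1/6)·660 = 146.
ΔCS = ½(636 + 660)(142 − 136) = 3888; ΔPS = ½(636 + 660)(146 − 142) = 2592.
Government spending = 10 × 660 = 6600.
Net change = 3888 + 2592 − 6600 = -120. The loss equals the DWL triangle ½·10·24.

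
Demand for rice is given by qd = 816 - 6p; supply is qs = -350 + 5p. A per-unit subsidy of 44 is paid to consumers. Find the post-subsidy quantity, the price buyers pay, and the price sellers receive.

q' = 300; buyers pay 86; sellers receive 130

Pre-subsidy: 816 - 6p = -350 + 5p gives p* = 106, q* = 180.
With the rebate, buyers effectively pay pb = ps − 44, where ps is the price sellers receive.
Demand in terms of ps becomes qd = 816 − 6(ps − 44) = 1080 - 6ps. Setting this equal to supply: 1080 - 6ps = -350 + 5ps, so ps = 130.
Buyers pay pb = 130 − 44 = 86; q' = -350 + 5·130 = 300.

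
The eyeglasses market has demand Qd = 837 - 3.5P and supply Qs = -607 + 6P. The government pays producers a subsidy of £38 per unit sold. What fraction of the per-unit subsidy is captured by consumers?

Pre-subsidy: 837 - 3.5P = -607 + 6P gives P* = 152, Q* = 305.
With the subsidy, sellers receive Ps = Pb + 38 for each unit, where Pb is the price buyers pay.
Supply in terms of Pb becomes Qs = -607 + 6(Pb + 38) = -379 + 6Pb. Setting this equal to demand: 837 - 3.5Pb = -379 + 6Pb, so Pb = 128.
Sellers receive Ps = 128 + 38 = 166; Q' = 837 − 3.5·128 = 389.
Buyers' price falls by P* − Pb = 152 − 128 = 24; sellers' price rises by Ps − P* = 166 − 152 = 14.
So consumers capture 24/38 = 12/19 of each unit of subsidy.

Consumer share = 12/19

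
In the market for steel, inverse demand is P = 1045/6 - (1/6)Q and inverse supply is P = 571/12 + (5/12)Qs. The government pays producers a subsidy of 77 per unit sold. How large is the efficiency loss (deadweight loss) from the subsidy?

Deadweight loss = 5082

Pre-subsidy: 1045/6 - (1/6)Q = 571/12 + (5/12)Q gives Q* = 217 and P* = 138.
With the subsidy, sellers receive Ps = Pb + 77 for each unit, where Pb is the price buyers pay.
On the curves, Pb = 1045/6 - (1/6)Q and Ps = 571/12 + (5/12)Q; the wedge Ps − Pb = 77 gives 571/12 + (5/12)Q − (1045/6 - (1/6)Q) = 77, so Q' = 349.
Then Pb = 1045/6 − (1/6)·349 = 116 and Ps = 571/12 + (5/12)·349 = 193.
The subsidy expands output by 349 − 217 = 132 past the efficient level; on those units the gap between marginal cost and willingness to pay runs from 0 up to 77.
DWL = ½ × 77 × 132 = 5082.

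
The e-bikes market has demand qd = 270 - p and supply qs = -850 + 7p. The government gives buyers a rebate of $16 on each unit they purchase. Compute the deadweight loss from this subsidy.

Deadweight loss = $112

Pre-subsidy: 270 - p = -850 + 7p gives p* = 140, q* = 130.
With the rebate, buyers effectively pay pb = ps − 16, where ps is the price sellers receive.
Demand in terms of ps becomes qd = 270 − 1(ps − 16) = 286 - ps. Setting this equal to supply: 286 - ps = -850 + 7ps, so ps = 142.
Buyers pay pb = 142 − 16 = 126; q' = -850 + 7·142 = 144.
The subsidy expands output by 144 − 130 = 14 past the efficient level; on those units the gap between marginal cost and willingness to pay runs from 0 up to 16.
DWL = ½ × 16 × 14 = 112.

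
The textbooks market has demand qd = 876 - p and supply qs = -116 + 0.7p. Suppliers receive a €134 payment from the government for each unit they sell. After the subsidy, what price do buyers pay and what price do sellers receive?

Pre-subsidy: 876 - p = -116 + 0.7p gives p* = 9920/17, q* = 4972/17.
With the subsidy, sellers receive ps = pb + 134 for each unit, where pb is the price buyers pay.
Supply in terms of pb becomes qs = -116 + 0.7(pb + 134) = -22.2 + 0.7pb. Setting this equal to demand: 876 - pb = -22.2 + 0.7pb, so pb = 8982/17.
Sellers receive ps = 8982/17 + 134 = 11260/17; q' = 876 − 1·(8982/17) = 5910/17.

Buyers pay 8982/17; sellers receive 11260/17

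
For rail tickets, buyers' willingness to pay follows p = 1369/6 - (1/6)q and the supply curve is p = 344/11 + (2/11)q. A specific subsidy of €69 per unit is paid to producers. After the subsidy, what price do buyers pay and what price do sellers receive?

Buyers pay €101; sellers receive €170

Pre-subsidy: 1369/6 - (1/6)q = 344/11 + (2/11)q gives q* = 565 and p* = 134.
With the subsidy, sellers receive ps = pb + 69 for each unit, where pb is the price buyers pay.
On the curves, pb = 1369/6 - (1/6)q and ps = 344/11 + (2/11)q; the wedge ps − pb = 69 gives 344/11 + (2/11)q − (1369/6 - (1/6)q) = 69, so q' = 763.
Then pb = 1369/6 − (1/6)·763 = 101 and ps = 344/11 + (2/11)·763 = 170.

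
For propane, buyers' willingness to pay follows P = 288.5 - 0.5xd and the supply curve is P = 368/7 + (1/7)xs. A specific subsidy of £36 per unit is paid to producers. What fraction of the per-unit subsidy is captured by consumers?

Consumer share = 7/9

Pre-subsidy: 288.5 - 0.5x = 368/7 + (1/7)x gives x* = 367 and P* = 105.
With the subsidy, sellers receive Ps = Pb + 36 for each unit, where Pb is the price buyers pay.
On the curves, Pb = 288.5 - 0.5x and Ps = 368/7 + (1/7)x; the wedge Ps − Pb = 36 gives 368/7 + (1/7)x − (288.5 - 0.5x) = 36, so x' = 423.
Then Pb = 288.5 − 0.5·423 = 77 and Ps = 368/7 + (1/7)·423 = 113.
Buyers' price falls by P* − Pb = 105 − 77 = 28; sellers' price rises by Ps − P* = 113 − 105 = 8.
So consumers capture 28/36 = 7/9 of each unit of subsidy.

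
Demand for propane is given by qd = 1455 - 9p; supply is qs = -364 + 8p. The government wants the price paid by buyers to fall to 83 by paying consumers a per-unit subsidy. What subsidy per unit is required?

At a buyer price of 83, quantity demanded is 1455 − 9·83 = 708.
Sellers supply 708 only when they receive ps with -364 + 8·ps = 708, i.e. ps = 134.
s = ps − pb = 134 − 83 = 51.

Required subsidy s = 51 per unit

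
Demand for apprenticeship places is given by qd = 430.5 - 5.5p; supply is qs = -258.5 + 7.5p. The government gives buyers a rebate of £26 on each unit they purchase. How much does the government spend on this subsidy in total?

Pre-subsidy: 430.5 - 5.5p = -258.5 + 7.5p gives p* = 53, q* = 139.
With the rebate, buyers effectively pay pb = ps − 26, where ps is the price sellers receive.
Demand in terms of ps becomes qd = 430.5 − 5.5(ps − 26) = 573.5 - 5.5ps. Setting this equal to supply: 573.5 - 5.5ps = -258.5 + 7.5ps, so ps = 64.
Buyers pay pb = 64 − 26 = 38; q' = -258.5 + 7.5·64 = 221.5.
Government outlay = subsidy × quantity = 26 × 221.5 = 5759.

Government cost = £5759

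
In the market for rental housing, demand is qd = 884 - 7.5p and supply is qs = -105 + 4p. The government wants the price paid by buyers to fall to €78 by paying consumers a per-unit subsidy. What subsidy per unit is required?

Required subsidy s = €23 per unit

At a buyer price of 78, quantity demanded is 884 − 7.5·78 = 299.
Sellers supply 299 only when they receive ps with -105 + 4·ps = 299, i.e. ps = 101.
s = ps − pb = 101 − 78 = 23.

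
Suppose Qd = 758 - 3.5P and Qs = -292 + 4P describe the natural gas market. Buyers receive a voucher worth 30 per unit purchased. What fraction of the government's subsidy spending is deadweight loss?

Pre-subsidy: 758 - 3.5P = -292 + 4P gives P* = 140, Q* = 268.
With the rebate, buyers effectively pay Pb = Ps − 30, where Ps is the price sellers receive.
Demand in terms of Ps becomes Qd = 758 − 3.5(Ps − 30) = 863 - 3.5Ps. Setting this equal to supply: 863 - 3.5Ps = -292 + 4Ps, so Ps = 154.
Buyers pay Pb = 154 − 30 = 124; Q' = -292 + 4·154 = 324.
ΔCS = ½(268 + 324)(140 − 124) = 4736; ΔPS = ½(268 + 324)(154 − 140) = 4144.
Government spending = 30 × 324 = 9720.
DWL = ½ × 30 × (324 − 268) = 840; fraction = 840 / 9720 = 7/81.

DWL / government spending = 7/81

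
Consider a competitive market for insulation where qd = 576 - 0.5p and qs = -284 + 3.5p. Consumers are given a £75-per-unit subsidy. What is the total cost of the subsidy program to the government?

Pre-subsidy: 576 - 0.5p = -284 + 3.5p gives p* = 215, q* = 468.5.
With the rebate, buyers effectively pay pb = ps − 75, where ps is the price sellers receive.
Demand in terms of ps becomes qd = 576 − 0.5(ps − 75) = 613.5 - 0.5ps. Setting this equal to supply: 613.5 - 0.5ps = -284 + 3.5ps, so ps = 224.375.
Buyers pay pb = 224.375 − 75 = 149.375; q' = -284 + 3.5·224.375 = 501.3125.
Government outlay = subsidy × quantity = 75 × 501.3125 = 37598.4375.

Government cost = £37598.4375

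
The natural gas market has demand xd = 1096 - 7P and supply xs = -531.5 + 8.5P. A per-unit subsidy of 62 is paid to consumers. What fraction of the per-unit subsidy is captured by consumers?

Pre-subsidy: 1096 - 7P = -531.5 + 8.5P gives P* = 105, x* = 361.
With the rebate, buyers effectively pay Pb = Ps − 62, where Ps is the price sellers receive.
Demand in terms of Ps becomes xd = 1096 − 7(Ps − 62) = 1530 - 7Ps. Setting this equal to supply: 1530 - 7Ps = -531.5 + 8.5Ps, so Ps = 133.
Buyers pay Pb = 133 − 62 = 71; x' = -531.5 + 8.5·133 = 599.
Buyers' price falls by P* − Pb = 105 − 71 = 34; sellers' price rises by Ps − P* = 133 − 105 = 28.
So consumers capture 34/62 = 17/31 of each unit of subsidy.

Consumer share = 17/31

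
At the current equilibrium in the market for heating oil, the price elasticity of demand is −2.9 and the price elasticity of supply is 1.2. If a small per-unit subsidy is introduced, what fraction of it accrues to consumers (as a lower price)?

For a small subsidy around the equilibrium, the benefit split depends on the relative slopes, which at a point are proportional to the elasticities.
Buyer share = εs/(εs + |εd|) = 1.2/(1.2 + 2.9) = 12/41; seller share = |εd|/(εs + |εd|) = 29/41.

Consumer share = 12/41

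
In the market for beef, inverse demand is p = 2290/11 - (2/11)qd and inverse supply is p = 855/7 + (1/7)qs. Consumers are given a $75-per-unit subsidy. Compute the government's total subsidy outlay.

Pre-subsidy: 2290/11 - (2/11)q = 855/7 + (1/7)q gives q* = 265 and p* = 160.
With the rebate, buyers effectively pay pb = ps − 75, where ps is the price sellers receive.
On the curves, pb = 2290/11 - (2/11)q and ps = 855/7 + (1/7)q; the wedge ps − pb = 75 gives 855/7 + (1/7)q − (2290/11 - (2/11)q) = 75, so q' = 496.
Then pb = 2290/11 − (2/11)·496 = 118 and ps = 855/7 + (1/7)·496 = 193.
Government outlay = subsidy × quantity = 75 × 496 = 37200.

Government cost = $37200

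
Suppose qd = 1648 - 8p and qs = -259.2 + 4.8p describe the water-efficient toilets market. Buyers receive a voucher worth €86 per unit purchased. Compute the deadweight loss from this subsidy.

Pre-subsidy: 1648 - 8p = -259.2 + 4.8p gives p* = 149, q* = 456.
With the rebate, buyers effectively pay pb = ps − 86, where ps is the price sellers receive.
Demand in terms of ps becomes qd = 1648 − 8(ps − 86) = 2336 - 8ps. Setting this equal to supply: 2336 - 8ps = -259.2 + 4.8ps, so ps = 202.75.
Buyers pay pb = 202.75 − 86 = 116.75; q' = -259.2 + 4.8·202.75 = 714.
The subsidy expands output by 714 − 456 = 258 past the efficient level; on those units the gap between marginal cost and willingness to pay runs from 0 up to 86.
DWL = ½ × 86 × 258 = 11094.

Deadweight loss = €11094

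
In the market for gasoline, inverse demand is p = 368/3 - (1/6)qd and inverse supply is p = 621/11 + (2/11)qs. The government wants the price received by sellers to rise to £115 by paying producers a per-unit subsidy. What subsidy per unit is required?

At a seller price of 115, quantity supplied is -310.5 + 5.5·115 = 322.
Buyers absorb 322 only when they pay pb = 368/3 − (1/6)·322 = 69.
s = ps − pb = 115 − 69 = 46.

Required subsidy s = £46 per unit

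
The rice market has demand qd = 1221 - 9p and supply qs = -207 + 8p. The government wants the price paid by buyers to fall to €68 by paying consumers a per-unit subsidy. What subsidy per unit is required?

At a buyer price of 68, quantity demanded is 1221 − 9·68 = 609.
Sellers supply 609 only when they receive ps with -207 + 8·ps = 609, i.e. ps = 102.
s = ps − pb = 102 − 68 = 34.

Required subsidy s = €34 per unit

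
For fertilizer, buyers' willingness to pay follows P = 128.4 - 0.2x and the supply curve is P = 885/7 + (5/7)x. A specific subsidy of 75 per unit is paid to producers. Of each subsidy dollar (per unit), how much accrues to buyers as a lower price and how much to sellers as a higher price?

Pre-subsidy: 128.4 - 0.2x = 885/7 + (5/7)x gives x* = 2.15625 and P* = 127.96875.
With the subsidy, sellers receive Ps = Pb + 75 for each unit, where Pb is the price buyers pay.
On the curves, Pb = 128.4 - 0.2x and Ps = 885/7 + (5/7)x; the wedge Ps − Pb = 75 gives 885/7 + (5/7)x − (128.4 - 0.2x) = 75, so x' = 84.1875.
Then Pb = 128.4 − 0.2·84.1875 = 111.5625 and Ps = 885/7 + (5/7)·84.1875 = 186.5625.
Buyers' price falls by P* − Pb = 127.96875 − 111.5625 = 16.40625; sellers' price rises by Ps − P* = 186.5625 − 127.96875 = 58.59375.

Buyers gain 16.40625 per unit; sellers gain 58.59375 per unit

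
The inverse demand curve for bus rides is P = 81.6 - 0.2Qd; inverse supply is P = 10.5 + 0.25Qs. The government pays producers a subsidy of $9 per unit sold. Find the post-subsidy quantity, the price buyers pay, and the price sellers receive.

Pre-subsidy: 81.6 - 0.2Q = 10.5 + 0.25Q gives Q* = 158 and P* = 50.
With the subsidy, sellers receive Ps = Pb + 9 for each unit, where Pb is the price buyers pay.
On the curves, Pb = 81.6 - 0.2Q and Ps = 10.5 + 0.25Q; the wedge Ps − Pb = 9 gives 10.5 + 0.25Q − (81.6 - 0.2Q) = 9, so Q' = 178.
Then Pb = 81.6 − 0.2·178 = 46 and Ps = 10.5 + 0.25·178 = 55.

Q' = 178; buyers pay $46; sellers receive $55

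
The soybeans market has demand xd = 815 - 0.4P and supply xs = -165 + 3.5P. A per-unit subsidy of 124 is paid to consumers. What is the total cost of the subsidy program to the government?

Pre-subsidy: 815 - 0.4P = -165 + 3.5P gives P* = 9800/39, x* = 27865/39.
With the rebate, buyers effectively pay Pb = Ps − 124, where Ps is the price sellers receive.
Demand in terms of Ps becomes xd = 815 − 0.4(Ps − 124) = 864.6 - 0.4Ps. Setting this equal to supply: 864.6 - 0.4Ps = -165 + 3.5Ps, so Ps = 264.
Buyers pay Pb = 264 − 124 = 140; x' = -165 + 3.5·264 = 759.
Government outlay = subsidy × quantity = 124 × 759 = 94116.

Government cost = 94116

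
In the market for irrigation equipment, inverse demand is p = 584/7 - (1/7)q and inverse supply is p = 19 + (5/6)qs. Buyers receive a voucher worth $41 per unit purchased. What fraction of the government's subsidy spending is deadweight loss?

Pre-subsidy: 584/7 - (1/7)q = 19 + (5/6)q gives q* = 66 and p* = 74.
With the rebate, buyers effectively pay pb = ps − 41, where ps is the price sellers receive.
On the curves, pb = 584/7 - (1/7)q and ps = 19 + (5/6)q; the wedge ps − pb = 41 gives 19 + (5/6)q − (584/7 - (1/7)q) = 41, so q' = 108.
Then pb = 584/7 − (1/7)·108 = 68 and ps = 19 + (5/6)·108 = 109.
ΔCS = ½(66 + 108)(74 − 68) = 522; ΔPS = ½(66 + 108)(109 − 74) = 3045.
Government spending = 41 × 108 = 4428.
DWL = ½ × 41 × (108 − 66) = 861; fraction = 861 / 4428 = 7/36.

DWL / government spending = 7/36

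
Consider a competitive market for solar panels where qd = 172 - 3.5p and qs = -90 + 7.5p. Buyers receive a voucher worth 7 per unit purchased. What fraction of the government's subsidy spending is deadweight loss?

Pre-subsidy: 172 - 3.5p = -90 + 7.5p gives p* = 262/11, q* = 975/11.
With the rebate, buyers effectively pay pb = ps − 7, where ps is the price sellers receive.
Demand in terms of ps becomes qd = 172 − 3.5(ps − 7) = 196.5 - 3.5ps. Setting this equal to supply: 196.5 - 3.5ps = -90 + 7.5ps, so ps = 573/22.
Buyers pay pb = 573/22 − 7 = 419/22; q' = -90 + 7.5·(573/22) = 4635/44.
ΔCS = ½(975/11 + 4635/44)(262/11 − 419/22) = 896175/1936; ΔPS = ½(975/11 + 4635/44)(573/22 − 262/11) = 418215/1936.
Government spending = 7 × 4635/44 = 32445/44.
DWL = ½ × 7 × (4635/44 − 975/11) = 5145/88; fraction = (5145/88) / (32445/44) = 49/618.

DWL / government spending = 49/618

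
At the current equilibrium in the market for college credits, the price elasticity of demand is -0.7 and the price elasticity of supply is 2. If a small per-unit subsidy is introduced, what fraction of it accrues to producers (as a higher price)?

Producer share = 7/27

For a small subsidy around the equilibrium, the benefit split depends on the relative slopes, which at a point are proportional to the elasticities.
Buyer share = εs/(εs + |εd|) = 2/(2 + 0.7) = 20/27; seller share = |εd|/(εs + |εd|) = 7/27.
So producers capture 7/27 of the subsidy.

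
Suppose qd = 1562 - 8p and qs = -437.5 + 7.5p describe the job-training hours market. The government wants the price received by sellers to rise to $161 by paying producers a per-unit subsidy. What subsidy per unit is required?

At a seller price of 161, quantity supplied is -437.5 + 7.5·161 = 770.
Buyers absorb 770 only when they pay pb with 1562 − 8·pb = 770, i.e. pb = 99.
s = ps − pb = 161 − 99 = 62.

Required subsidy s = $62 per unit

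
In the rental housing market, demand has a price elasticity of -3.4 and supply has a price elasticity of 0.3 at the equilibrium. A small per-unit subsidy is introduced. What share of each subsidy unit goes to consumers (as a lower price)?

For a small subsidy around the equilibrium, the benefit split depends on the relative slopes, which at a point are proportional to the elasticities.
Buyer share = εs/(εs + |εd|) = 0.3/(0.3 + 3.4) = 3/37; seller share = |εd|/(εs + |εd|) = 34/37.

Consumer share = 3/37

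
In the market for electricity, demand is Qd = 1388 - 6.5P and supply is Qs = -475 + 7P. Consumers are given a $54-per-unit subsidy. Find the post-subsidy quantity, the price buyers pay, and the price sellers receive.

Q' = 673; buyers pay $110; sellers receive $164

Pre-subsidy: 1388 - 6.5P = -475 + 7P gives P* = 138, Q* = 491.
With the rebate, buyers effectively pay Pb = Ps − 54, where Ps is the price sellers receive.
Demand in terms of Ps becomes Qd = 1388 − 6.5(Ps − 54) = 1739 - 6.5Ps. Setting this equal to supply: 1739 - 6.5Ps = -475 + 7Ps, so Ps = 164.
Buyers pay Pb = 164 − 54 = 110; Q' = -475 + 7·164 = 673.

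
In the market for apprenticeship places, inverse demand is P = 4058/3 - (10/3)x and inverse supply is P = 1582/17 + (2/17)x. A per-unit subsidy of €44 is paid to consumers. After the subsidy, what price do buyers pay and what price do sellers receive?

Pre-subsidy: 4058/3 - (10/3)x = 1582/17 + (2/17)x gives x* = 365 and P* = 136.
With the rebate, buyers effectively pay Pb = Ps − 44, where Ps is the price sellers receive.
On the curves, Pb = 4058/3 - (10/3)x and Ps = 1582/17 + (2/17)x; the wedge Ps − Pb = 44 gives 1582/17 + (2/17)x − (4058/3 - (10/3)x) = 44, so x' = 377.75.
Then Pb = 4058/3 − (10/3)·377.75 = 93.5 and Ps = 1582/17 + (2/17)·377.75 = 137.5.

Buyers pay €93.5; sellers receive €137.5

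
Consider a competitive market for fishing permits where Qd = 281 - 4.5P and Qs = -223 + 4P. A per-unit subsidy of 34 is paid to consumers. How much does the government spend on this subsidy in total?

Government cost = 2930

Pre-subsidy: 281 - 4.5P = -223 + 4P gives P* = 1008/17, Q* = 241/17.
With the rebate, buyers effectively pay Pb = Ps − 34, where Ps is the price sellers receive.
Demand in terms of Ps becomes Qd = 281 − 4.5(Ps − 34) = 434 - 4.5Ps. Setting this equal to supply: 434 - 4.5Ps = -223 + 4Ps, so Ps = 1314/17.
Buyers pay Pb = 1314/17 − 34 = 736/17; Q' = -223 + 4·(1314/17) = 1465/17.
Government outlay = subsidy × quantity = 34 × 1465/17 = 2930.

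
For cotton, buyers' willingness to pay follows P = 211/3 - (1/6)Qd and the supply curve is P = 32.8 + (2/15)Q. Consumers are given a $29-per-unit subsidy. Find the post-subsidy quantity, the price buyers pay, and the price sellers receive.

Pre-subsidy: 211/3 - (1/6)Q = 32.8 + (2/15)Q gives Q* = 1126/9 and P* = 1336/27.
With the rebate, buyers effectively pay Pb = Ps − 29, where Ps is the price sellers receive.
On the curves, Pb = 211/3 - (1/6)Q and Ps = 32.8 + (2/15)Q; the wedge Ps − Pb = 29 gives 32.8 + (2/15)Q − (211/3 - (1/6)Q) = 29, so Q' = 1996/9.
Then Pb = 211/3 − (1/6)·(1996/9) = 901/27 and Ps = 32.8 + (2/15)·(1996/9) = 1684/27.

Q' = 1996/9; buyers pay 901/27; sellers receive 1684/27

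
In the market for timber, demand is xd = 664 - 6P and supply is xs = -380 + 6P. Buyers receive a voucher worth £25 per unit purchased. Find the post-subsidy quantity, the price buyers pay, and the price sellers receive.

Pre-subsidy: 664 - 6P = -380 + 6P gives P* = 87, x* = 142.
With the rebate, buyers effectively pay Pb = Ps − 25, where Ps is the price sellers receive.
Demand in terms of Ps becomes xd = 664 − 6(Ps − 25) = 814 - 6Ps. Setting this equal to supply: 814 - 6Ps = -380 + 6Ps, so Ps = 99.5.
Buyers pay Pb = 99.5 − 25 = 74.5; x' = -380 + 6·99.5 = 217.

x' = 217; buyers pay £74.5; sellers receive £99.5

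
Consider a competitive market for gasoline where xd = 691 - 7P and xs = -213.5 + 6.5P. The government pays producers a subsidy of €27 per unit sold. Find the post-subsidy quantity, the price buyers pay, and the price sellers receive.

Pre-subsidy: 691 - 7P = -213.5 + 6.5P gives P* = 67, x* = 222.
With the subsidy, sellers receive Ps = Pb + 27 for each unit, where Pb is the price buyers pay.
Supply in terms of Pb becomes xs = -213.5 + 6.5(Pb + 27) = -38 + 6.5Pb. Setting this equal to demand: 691 - 7Pb = -38 + 6.5Pb, so Pb = 54.
Sellers receive Ps = 54 + 27 = 81; x' = 691 − 7·54 = 313.

x' = 313; buyers pay €54; sellers receive €81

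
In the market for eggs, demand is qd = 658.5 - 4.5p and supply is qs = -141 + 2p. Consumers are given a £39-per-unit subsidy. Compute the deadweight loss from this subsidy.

Deadweight loss = £1053

Pre-subsidy: 658.5 - 4.5p = -141 + 2p gives p* = 123, q* = 105.
With the rebate, buyers effectively pay pb = ps − 39, where ps is the price sellers receive.
Demand in terms of ps becomes qd = 658.5 − 4.5(ps − 39) = 834 - 4.5ps. Setting this equal to supply: 834 - 4.5ps = -141 + 2ps, so ps = 150.
Buyers pay pb = 150 − 39 = 111; q' = -141 + 2·150 = 159.
The subsidy expands output by 159 − 105 = 54 past the efficient level; on those units the gap between marginal cost and willingness to pay runs from 0 up to 39.
DWL = ½ × 39 × 54 = 1053.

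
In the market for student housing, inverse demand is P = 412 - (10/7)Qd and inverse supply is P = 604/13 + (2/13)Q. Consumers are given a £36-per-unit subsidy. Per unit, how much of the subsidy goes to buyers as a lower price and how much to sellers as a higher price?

Buyers gain £32.5 per unit; sellers gain £3.5 per unit

Pre-subsidy: 412 - (10/7)Q = 604/13 + (2/13)Q gives Q* = 231 and P* = 82.
With the rebate, buyers effectively pay Pb = Ps − 36, where Ps is the price sellers receive.
On the curves, Pb = 412 - (10/7)Q and Ps = 604/13 + (2/13)Q; the wedge Ps − Pb = 36 gives 604/13 + (2/13)Q − (412 - (10/7)Q) = 36, so Q' = 253.75.
Then Pb = 412 − (10/7)·253.75 = 49.5 and Ps = 604/13 + (2/13)·253.75 = 85.5.
Buyers' price falls by P* − Pb = 82 − 49.5 = 32.5; sellers' price rises by Ps − P* = 85.5 − 82 = 3.5.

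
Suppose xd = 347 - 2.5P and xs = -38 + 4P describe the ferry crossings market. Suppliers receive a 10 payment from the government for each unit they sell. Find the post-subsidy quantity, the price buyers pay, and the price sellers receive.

Pre-subsidy: 347 - 2.5P = -38 + 4P gives P* = 770/13, x* = 2586/13.
With the subsidy, sellers receive Ps = Pb + 10 for each unit, where Pb is the price buyers pay.
Supply in terms of Pb becomes xs = -38 + 4(Pb + 10) = 2 + 4Pb. Setting this equal to demand: 347 - 2.5Pb = 2 + 4Pb, so Pb = 690/13.
Sellers receive Ps = 690/13 + 10 = 820/13; x' = 347 − 2.5·(690/13) = 2786/13.

x' = 2786/13; buyers pay 690/13; sellers receive 820/13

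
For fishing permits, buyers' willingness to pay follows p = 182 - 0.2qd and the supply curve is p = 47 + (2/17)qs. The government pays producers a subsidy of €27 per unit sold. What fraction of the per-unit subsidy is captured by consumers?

Pre-subsidy: 182 - 0.2q = 47 + (2/17)q gives q* = 425 and p* = 97.
With the subsidy, sellers receive ps = pb + 27 for each unit, where pb is the price buyers pay.
On the curves, pb = 182 - 0.2q and ps = 47 + (2/17)q; the wedge ps − pb = 27 gives 47 + (2/17)q − (182 - 0.2q) = 27, so q' = 510.
Then pb = 182 − 0.2·510 = 80 and ps = 47 + (2/17)·510 = 107.
Buyers' price falls by p* − pb = 97 − 80 = 17; sellers' price rises by ps − p* = 107 − 97 = 10.
So consumers capture 17/27 = 17/27 of each unit of subsidy.

Consumer share = 17/27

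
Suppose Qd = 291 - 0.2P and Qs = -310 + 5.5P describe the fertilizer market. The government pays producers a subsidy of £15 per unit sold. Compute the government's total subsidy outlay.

Government cost = 77750/19

Pre-subsidy: 291 - 0.2P = -310 + 5.5P gives P* = 6010/57, Q* = 15385/57.
With the subsidy, sellers receive Ps = Pb + 15 for each unit, where Pb is the price buyers pay.
Supply in terms of Pb becomes Qs = -310 + 5.5(Pb + 15) = -227.5 + 5.5Pb. Setting this equal to demand: 291 - 0.2Pb = -227.5 + 5.5Pb, so Pb = 5185/57.
Sellers receive Ps = 5185/57 + 15 = 6040/57; Q' = 291 − 0.2·(5185/57) = 15550/57.
Government outlay = subsidy × quantity = 15 × 15550/57 = 77750/19.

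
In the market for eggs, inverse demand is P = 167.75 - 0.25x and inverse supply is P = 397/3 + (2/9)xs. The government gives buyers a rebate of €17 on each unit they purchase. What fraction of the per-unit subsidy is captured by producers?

Producer share = 8/17

Pre-subsidy: 167.75 - 0.25x = 397/3 + (2/9)x gives x* = 75 and P* = 149.
With the rebate, buyers effectively pay Pb = Ps − 17, where Ps is the price sellers receive.
On the curves, Pb = 167.75 - 0.25x and Ps = 397/3 + (2/9)x; the wedge Ps − Pb = 17 gives 397/3 + (2/9)x − (167.75 - 0.25x) = 17, so x' = 111.
Then Pb = 167.75 − 0.25·111 = 140 and Ps = 397/3 + (2/9)·111 = 157.
Buyers' price falls by P* − Pb = 149 − 140 = 9; sellers' price rises by Ps − P* = 157 − 149 = 8.
So producers capture 8/17 = 8/17 of each unit of subsidy.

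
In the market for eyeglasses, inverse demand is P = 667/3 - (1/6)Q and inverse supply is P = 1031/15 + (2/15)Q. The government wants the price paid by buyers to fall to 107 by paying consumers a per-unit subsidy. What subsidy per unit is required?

Required subsidy s = 54 per unit

At a buyer price of 107, quantity demanded is 1334 − 6·107 = 692.
Sellers supply 692 only when they receive Ps = 1031/15 + (2/15)·692 = 161.
s = Ps − Pb = 161 − 107 = 54.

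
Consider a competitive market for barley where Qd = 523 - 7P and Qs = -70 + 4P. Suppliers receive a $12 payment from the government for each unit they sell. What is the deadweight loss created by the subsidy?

Pre-subsidy: 523 - 7P = -70 + 4P gives P* = 593/11, Q* = 1602/11.
With the subsidy, sellers receive Ps = Pb + 12 for each unit, where Pb is the price buyers pay.
Supply in terms of Pb becomes Qs = -70 + 4(Pb + 12) = -22 + 4Pb. Setting this equal to demand: 523 - 7Pb = -22 + 4Pb, so Pb = 545/11.
Sellers receive Ps = 545/11 + 12 = 677/11; Q' = 523 − 7·(545/11) = 1938/11.
The subsidy expands output by 1938/11 − 1602/11 = 336/11 past the efficient level; on those units the gap between marginal cost and willingness to pay runs from 0 up to 12.
DWL = ½ × 12 × 336/11 = 2016/11.

Deadweight loss = 2016/11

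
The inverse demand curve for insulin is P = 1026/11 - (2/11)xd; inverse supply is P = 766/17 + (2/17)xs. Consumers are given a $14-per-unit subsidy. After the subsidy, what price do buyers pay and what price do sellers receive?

Buyers pay $55.5; sellers receive $69.5

Pre-subsidy: 1026/11 - (2/11)x = 766/17 + (2/17)x gives x* = 161 and P* = 64.
With the rebate, buyers effectively pay Pb = Ps − 14, where Ps is the price sellers receive.
On the curves, Pb = 1026/11 - (2/11)x and Ps = 766/17 + (2/17)x; the wedge Ps − Pb = 14 gives 766/17 + (2/17)x − (1026/11 - (2/11)x) = 14, so x' = 207.75.
Then Pb = 1026/11 − (2/11)·207.75 = 55.5 and Ps = 766/17 + (2/17)·207.75 = 69.5.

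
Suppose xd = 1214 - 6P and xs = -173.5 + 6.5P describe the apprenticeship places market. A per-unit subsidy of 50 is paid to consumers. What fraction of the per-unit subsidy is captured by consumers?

Consumer share = 0.52

Pre-subsidy: 1214 - 6P = -173.5 + 6.5P gives P* = 111, x* = 548.
With the rebate, buyers effectively pay Pb = Ps − 50, where Ps is the price sellers receive.
Demand in terms of Ps becomes xd = 1214 − 6(Ps − 50) = 1514 - 6Ps. Setting this equal to supply: 1514 - 6Ps = -173.5 + 6.5Ps, so Ps = 135.
Buyers pay Pb = 135 − 50 = 85; x' = -173.5 + 6.5·135 = 704.
Buyers' price falls by P* − Pb = 111 − 85 = 26; sellers' price rises by Ps − P* = 135 − 111 = 24.
So consumers capture 26/50 = 0.52 of each unit of subsidy.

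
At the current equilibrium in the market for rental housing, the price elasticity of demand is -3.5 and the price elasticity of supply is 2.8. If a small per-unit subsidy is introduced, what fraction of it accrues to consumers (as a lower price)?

Consumer share = 4/9

For a small subsidy around the equilibrium, the benefit split depends on the relative slopes, which at a point are proportional to the elasticities.
Buyer share = εs/(εs + |εd|) = 2.8/(2.8 + 3.5) = 4/9; seller share = |εd|/(εs + |εd|) = 5/9.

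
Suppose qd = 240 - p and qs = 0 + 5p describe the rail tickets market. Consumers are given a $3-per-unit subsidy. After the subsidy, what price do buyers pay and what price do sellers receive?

Pre-subsidy: 240 - p = 0 + 5p gives p* = 40, q* = 200.
With the rebate, buyers effectively pay pb = ps − 3, where ps is the price sellers receive.
Demand in terms of ps becomes qd = 240 − 1(ps − 3) = 243 - ps. Setting this equal to supply: 243 - ps = 0 + 5ps, so ps = 40.5.
Buyers pay pb = 40.5 − 3 = 37.5; q' = 0 + 5·40.5 = 202.5.

Buyers pay $37.5; sellers receive $40.5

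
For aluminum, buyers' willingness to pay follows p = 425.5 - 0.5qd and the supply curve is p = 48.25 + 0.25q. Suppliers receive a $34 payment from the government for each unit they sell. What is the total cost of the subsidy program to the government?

Pre-subsidy: 425.5 - 0.5q = 48.25 + 0.25q gives q* = 503 and p* = 174.
With the subsidy, sellers receive ps = pb + 34 for each unit, where pb is the price buyers pay.
On the curves, pb = 425.5 - 0.5q and ps = 48.25 + 0.25q; the wedge ps − pb = 34 gives 48.25 + 0.25q − (425.5 - 0.5q) = 34, so q' = 1645/3.
Then pb = 425.5 − 0.5·(1645/3) = 454/3 and ps = 48.25 + 0.25·(1645/3) = 556/3.
Government outlay = subsidy × quantity = 34 × 1645/3 = 55930/3.

Government cost = 55930/3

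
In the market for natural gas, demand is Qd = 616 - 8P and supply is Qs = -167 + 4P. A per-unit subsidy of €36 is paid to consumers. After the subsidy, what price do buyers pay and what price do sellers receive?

Pre-subsidy: 616 - 8P = -167 + 4P gives P* = 65.25, Q* = 94.
With the rebate, buyers effectively pay Pb = Ps − 36, where Ps is the price sellers receive.
Demand in terms of Ps becomes Qd = 616 − 8(Ps − 36) = 904 - 8Ps. Setting this equal to supply: 904 - 8Ps = -167 + 4Ps, so Ps = 89.25.
Buyers pay Pb = 89.25 − 36 = 53.25; Q' = -167 + 4·89.25 = 190.

Buyers pay €53.25; sellers receive €89.25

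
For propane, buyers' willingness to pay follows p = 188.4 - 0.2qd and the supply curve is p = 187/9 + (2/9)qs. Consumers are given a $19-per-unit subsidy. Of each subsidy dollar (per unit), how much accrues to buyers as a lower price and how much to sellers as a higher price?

Buyers gain $9 per unit; sellers gain $10 per unit

Pre-subsidy: 188.4 - 0.2q = 187/9 + (2/9)q gives q* = 397 and p* = 109.
With the rebate, buyers effectively pay pb = ps − 19, where ps is the price sellers receive.
On the curves, pb = 188.4 - 0.2q and ps = 187/9 + (2/9)q; the wedge ps − pb = 19 gives 187/9 + (2/9)q − (188.4 - 0.2q) = 19, so q' = 442.
Then pb = 188.4 − 0.2·442 = 100 and ps = 187/9 + (2/9)·442 = 119.
Buyers' price falls by p* − pb = 109 − 100 = 9; sellers' price rises by ps − p* = 119 − 109 = 10.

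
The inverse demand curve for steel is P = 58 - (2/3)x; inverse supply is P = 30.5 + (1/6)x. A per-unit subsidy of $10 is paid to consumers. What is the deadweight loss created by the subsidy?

Deadweight loss = $60

Pre-subsidy: 58 - (2/3)x = 30.5 + (1/6)x gives x* = 33 and P* = 36.
With the rebate, buyers effectively pay Pb = Ps − 10, where Ps is the price sellers receive.
On the curves, Pb = 58 - (2/3)x and Ps = 30.5 + (1/6)x; the wedge Ps − Pb = 10 gives 30.5 + (1/6)x − (58 - (2/3)x) = 10, so x' = 45.
Then Pb = 58 − (2/3)·45 = 28 and Ps = 30.5 + (1/6)·45 = 38.
The subsidy expands output by 45 − 33 = 12 past the efficient level; on those units the gap between marginal cost and willingness to pay runs from 0 up to 10.
DWL = ½ × 10 × 12 = 60.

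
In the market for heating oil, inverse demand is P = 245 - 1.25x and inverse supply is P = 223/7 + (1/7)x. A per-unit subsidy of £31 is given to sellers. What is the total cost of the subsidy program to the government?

Pre-subsidy: 245 - 1.25x = 223/7 + (1/7)x gives x* = 5968/39 and P* = 2095/39.
With the subsidy, sellers receive Ps = Pb + 31 for each unit, where Pb is the price buyers pay.
On the curves, Pb = 245 - 1.25x and Ps = 223/7 + (1/7)x; the wedge Ps − Pb = 31 gives 223/7 + (1/7)x − (245 - 1.25x) = 31, so x' = 6836/39.
Then Pb = 245 − 1.25·(6836/39) = 1010/39 and Ps = 223/7 + (1/7)·(6836/39) = 2219/39.
Government outlay = subsidy × quantity = 31 × 6836/39 = 211916/39.

Government cost = 211916/39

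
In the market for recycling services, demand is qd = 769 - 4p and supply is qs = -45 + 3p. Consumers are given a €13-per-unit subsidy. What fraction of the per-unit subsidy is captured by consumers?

Pre-subsidy: 769 - 4p = -45 + 3p gives p* = 814/7, q* = 2127/7.
With the rebate, buyers effectively pay pb = ps − 13, where ps is the price sellers receive.
Demand in terms of ps becomes qd = 769 − 4(ps − 13) = 821 - 4ps. Setting this equal to supply: 821 - 4ps = -45 + 3ps, so ps = 866/7.
Buyers pay pb = 866/7 − 13 = 775/7; q' = -45 + 3·(866/7) = 2283/7.
Buyers' price falls by p* − pb = 814/7 − 775/7 = 39/7; sellers' price rises by ps − p* = 866/7 − 814/7 = 52/7.
So consumers capture (39/7)/13 = 3/7 of each unit of subsidy.

Consumer share = 3/7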